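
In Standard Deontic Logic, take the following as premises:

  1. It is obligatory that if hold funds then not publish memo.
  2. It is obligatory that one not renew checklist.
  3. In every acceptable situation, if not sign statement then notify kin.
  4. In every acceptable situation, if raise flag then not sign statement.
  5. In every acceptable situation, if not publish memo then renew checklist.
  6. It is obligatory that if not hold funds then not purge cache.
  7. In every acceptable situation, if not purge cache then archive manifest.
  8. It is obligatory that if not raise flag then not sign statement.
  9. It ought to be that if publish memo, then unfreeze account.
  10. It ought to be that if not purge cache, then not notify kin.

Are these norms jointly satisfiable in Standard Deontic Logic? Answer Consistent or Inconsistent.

Premises 4 and 8 are O(raise_flag → ¬sign_statement) and O(¬raise_flag → ¬sign_statement); every ideal world satisfies raise_flag or ¬raise_flag, so in either case ¬sign_statement holds — hence O(¬sign_statement).
From O(¬sign_statement) and premise 3, O(¬sign_statement → notify_kin), we obtain O(notify_kin).
Premise 10, O(¬purge_cache → ¬notify_kin), contraposes to O(notify_kin → purge_cache); with O(notify_kin) we get O(purge_cache).
Premise 6 is O(¬hold_funds → ¬purge_cache); contrapositively O(purge_cache → hold_funds). Since O(purge_cache) holds, K gives O(hold_funds).
Applying K to premise 1 (O(hold_funds → ¬publish_memo)) and O(hold_funds) yields O(¬publish_memo).
Premise 5 is O(¬publish_memo → renew_checklist); since O(¬publish_memo), deontic closure gives O(renew_checklist).
But premise 2 directly asserts O(¬renew_checklist).
We now have both O(renew_checklist) and O(¬renew_checklist) — renew_checklist is simultaneously obligatory and forbidden, violating the D-axiom.

Inconsistent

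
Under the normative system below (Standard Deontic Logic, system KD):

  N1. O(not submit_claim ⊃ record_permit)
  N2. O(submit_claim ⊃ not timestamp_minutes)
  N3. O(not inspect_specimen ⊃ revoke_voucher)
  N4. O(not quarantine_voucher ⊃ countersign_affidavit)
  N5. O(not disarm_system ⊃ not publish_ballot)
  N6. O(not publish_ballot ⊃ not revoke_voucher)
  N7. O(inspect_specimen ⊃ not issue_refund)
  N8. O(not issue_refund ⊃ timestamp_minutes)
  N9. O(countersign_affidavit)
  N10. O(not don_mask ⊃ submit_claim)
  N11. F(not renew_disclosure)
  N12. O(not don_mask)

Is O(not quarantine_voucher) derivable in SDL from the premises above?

Premise 4 is O(not quarantine_voucher ⊃ countersign_affidavit); even if O(countersign_affidavit) held, inferring O(not quarantine_voucher) would be affirming the consequent — invalid.
No other premise forces O(not quarantine_voucher). An ideal world satisfying every premise can still have not quarantine_voucher false, so O(not quarantine_voucher) is not derivable.

No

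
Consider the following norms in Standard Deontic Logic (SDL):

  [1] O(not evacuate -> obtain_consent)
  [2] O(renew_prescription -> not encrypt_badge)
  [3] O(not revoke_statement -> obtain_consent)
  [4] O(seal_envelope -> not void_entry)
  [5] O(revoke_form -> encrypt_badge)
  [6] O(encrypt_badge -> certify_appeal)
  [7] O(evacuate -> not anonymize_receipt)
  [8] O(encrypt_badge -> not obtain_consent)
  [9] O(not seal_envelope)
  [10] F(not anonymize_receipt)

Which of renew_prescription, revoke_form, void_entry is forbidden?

Premise 10 is F(not anonymize_receipt), i.e. O(anonymize_receipt).
The contrapositive of premise 7 (O(evacuate -> not anonymize_receipt)) is O(anonymize_receipt -> not evacuate), and O(anonymize_receipt) is already established, so O(not evacuate).
Applying K to premise 1 (O(not evacuate -> obtain_consent)) and O(not evacuate) yields O(obtain_consent).
Premise 8 is O(encrypt_badge -> not obtain_consent); contrapositively O(obtain_consent -> not encrypt_badge). Since O(obtain_consent) holds, K gives O(not encrypt_badge).
Premise 5 is O(revoke_form -> encrypt_badge); contrapositively O(not encrypt_badge -> not revoke_form). Since O(not encrypt_badge) holds, K gives O(not revoke_form).
So O(not revoke_form) holds, i.e. revoke_form is forbidden. None of the other listed options is forbidden under the premises.

revoke_form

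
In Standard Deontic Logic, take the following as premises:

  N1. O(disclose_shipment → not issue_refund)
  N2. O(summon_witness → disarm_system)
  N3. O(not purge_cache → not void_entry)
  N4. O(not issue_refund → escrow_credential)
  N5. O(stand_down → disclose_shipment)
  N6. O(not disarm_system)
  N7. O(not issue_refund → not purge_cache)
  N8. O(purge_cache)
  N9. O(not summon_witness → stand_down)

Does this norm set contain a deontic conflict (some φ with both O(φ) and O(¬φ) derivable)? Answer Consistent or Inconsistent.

Inconsistent

Premise 8 gives O(purge_cache).
Premise 7, O(not issue_refund → not purge_cache), contraposes to O(purge_cache → issue_refund); with O(purge_cache) we get O(issue_refund).
Premise 1, O(disclose_shipment → not issue_refund), contraposes to O(issue_refund → not disclose_shipment); with O(issue_refund) we get O(not disclose_shipment).
Premise 5 is O(stand_down → disclose_shipment); contrapositively O(not disclose_shipment → not stand_down). Since O(not disclose_shipment) holds, K gives O(not stand_down).
The contrapositive of premise 9 (O(not summon_witness → stand_down)) is O(not stand_down → summon_witness), and O(not stand_down) is already established, so O(summon_witness).
Applying K to premise 2 (O(summon_witness → disarm_system)) and O(summon_witness) yields O(disarm_system).
Yet premise 6 states O(not disarm_system).
We now have both O(disarm_system) and O(not disarm_system) — disarm_system is simultaneously obligatory and forbidden, violating the D-axiom.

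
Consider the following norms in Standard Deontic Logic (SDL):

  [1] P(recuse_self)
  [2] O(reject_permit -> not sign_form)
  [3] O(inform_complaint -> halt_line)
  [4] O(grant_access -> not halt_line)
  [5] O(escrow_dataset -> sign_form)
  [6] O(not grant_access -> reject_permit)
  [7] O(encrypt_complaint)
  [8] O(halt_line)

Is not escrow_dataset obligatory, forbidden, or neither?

Premise 8 gives O(halt_line).
Premise 4, O(grant_access -> not halt_line), contraposes to O(halt_line -> not grant_access); with O(halt_line) we get O(not grant_access).
From O(not grant_access) and premise 6, O(not grant_access -> reject_permit), we obtain O(reject_permit).
Premise 2 is O(reject_permit -> not sign_form); since O(reject_permit), deontic closure gives O(not sign_form).
The contrapositive of premise 5 (O(escrow_dataset -> sign_form)) is O(not sign_form -> not escrow_dataset), and O(not sign_form) is already established, so O(not escrow_dataset).
Premises 1, 3, 7 do not contribute to this derivation.
Hence not escrow_dataset is obligatory.

Obligatory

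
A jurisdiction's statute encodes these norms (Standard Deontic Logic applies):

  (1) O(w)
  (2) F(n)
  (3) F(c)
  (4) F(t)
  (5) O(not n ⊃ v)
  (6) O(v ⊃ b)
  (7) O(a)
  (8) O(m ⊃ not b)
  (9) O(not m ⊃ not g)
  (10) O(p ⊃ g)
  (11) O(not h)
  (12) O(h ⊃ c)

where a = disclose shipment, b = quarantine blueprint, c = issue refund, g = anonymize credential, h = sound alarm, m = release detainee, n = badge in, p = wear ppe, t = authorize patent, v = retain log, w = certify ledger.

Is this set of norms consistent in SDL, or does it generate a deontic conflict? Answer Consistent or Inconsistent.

Consistent

Premise 12 is O(h ⊃ c), but O(h) is not derivable from the premises, so it does not yield O(c).
So O(c) is not derivable, and the apparent clash with O(not c) does not arise.
A world satisfying every obligation exists (e.g. a=true, b=true, c=false, g=false, h=false, m=false, n=false, p=false, t=false, v=true, w=true); no atom is both obligatory and forbidden, so the set is consistent.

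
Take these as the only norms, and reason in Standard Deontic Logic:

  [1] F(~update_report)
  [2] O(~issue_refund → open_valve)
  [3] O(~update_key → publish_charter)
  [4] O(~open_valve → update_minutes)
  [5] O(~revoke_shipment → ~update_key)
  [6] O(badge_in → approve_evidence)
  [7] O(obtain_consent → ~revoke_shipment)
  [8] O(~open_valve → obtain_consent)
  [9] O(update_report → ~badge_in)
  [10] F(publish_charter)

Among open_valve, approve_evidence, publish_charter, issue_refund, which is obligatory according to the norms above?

open_valve

F(publish_charter) at premise 10 means O(~publish_charter).
Premise 3 is O(~update_key → publish_charter); contrapositively O(~publish_charter → update_key). Since O(~publish_charter) holds, K gives O(update_key).
Premise 5, O(~revoke_shipment → ~update_key), contraposes to O(update_key → revoke_shipment); with O(update_key) we get O(revoke_shipment).
Premise 7 is O(obtain_consent → ~revoke_shipment); contrapositively O(revoke_shipment → ~obtain_consent). Since O(revoke_shipment) holds, K gives O(~obtain_consent).
Premise 8, O(~open_valve → obtain_consent), contraposes to O(~obtain_consent → open_valve); with O(~obtain_consent) we get O(open_valve).
So O(open_valve) holds — open_valve is obligatory. None of the other listed options is made obligatory by any chain of premises.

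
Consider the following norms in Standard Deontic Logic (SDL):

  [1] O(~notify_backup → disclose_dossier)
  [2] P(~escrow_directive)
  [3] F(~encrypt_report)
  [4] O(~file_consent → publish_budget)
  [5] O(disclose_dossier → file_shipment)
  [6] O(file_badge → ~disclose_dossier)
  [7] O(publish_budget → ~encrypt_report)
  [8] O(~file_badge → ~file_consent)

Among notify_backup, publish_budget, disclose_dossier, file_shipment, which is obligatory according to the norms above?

notify_backup

Premise 3 is F(~encrypt_report), i.e. O(encrypt_report).
Premise 7 is O(publish_budget → ~encrypt_report); contrapositively O(encrypt_report → ~publish_budget). Since O(encrypt_report) holds, K gives O(~publish_budget).
Premise 4 is O(~file_consent → publish_budget); contrapositively O(~publish_budget → file_consent). Since O(~publish_budget) holds, K gives O(file_consent).
The contrapositive of premise 8 (O(~file_badge → ~file_consent)) is O(file_consent → file_badge), and O(file_consent) is already established, so O(file_badge).
Applying K to premise 6 (O(file_badge → ~disclose_dossier)) and O(file_badge) yields O(~disclose_dossier).
The contrapositive of premise 1 (O(~notify_backup → disclose_dossier)) is O(~disclose_dossier → notify_backup), and O(~disclose_dossier) is already established, so O(notify_backup).
So O(notify_backup) holds — notify_backup is obligatory. None of the other listed options is made obligatory by any chain of premises.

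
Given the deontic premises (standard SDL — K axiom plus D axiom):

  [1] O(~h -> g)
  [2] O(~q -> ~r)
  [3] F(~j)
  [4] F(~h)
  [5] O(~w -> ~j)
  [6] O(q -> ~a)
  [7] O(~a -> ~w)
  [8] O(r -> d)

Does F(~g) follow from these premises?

Premise 1 is O(~h -> g), but O(~h) is not derivable from the premises, so it does not yield O(g).
No other premise forces O(g). An ideal world satisfying every premise can still have ~g true, so F(~g) is not derivable.

No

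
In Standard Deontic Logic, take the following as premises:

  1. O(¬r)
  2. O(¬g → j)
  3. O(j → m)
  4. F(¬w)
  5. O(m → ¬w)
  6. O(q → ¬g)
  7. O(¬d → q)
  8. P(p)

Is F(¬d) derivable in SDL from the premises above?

Yes

F(¬w) at premise 4 means O(w).
The contrapositive of premise 5 (O(m → ¬w)) is O(w → ¬m), and O(w) is already established, so O(¬m).
Premise 3, O(j → m), contraposes to O(¬m → ¬j); with O(¬m) we get O(¬j).
The contrapositive of premise 2 (O(¬g → j)) is O(¬j → g), and O(¬j) is already established, so O(g).
Premise 6 is O(q → ¬g); contrapositively O(g → ¬q). Since O(g) holds, K gives O(¬q).
Premise 7 is O(¬d → q); contrapositively O(¬q → d). Since O(¬q) holds, K gives O(d).
Premises 1, 8 do not contribute to this derivation.
So O(d) holds, i.e. F(¬d). The claim follows.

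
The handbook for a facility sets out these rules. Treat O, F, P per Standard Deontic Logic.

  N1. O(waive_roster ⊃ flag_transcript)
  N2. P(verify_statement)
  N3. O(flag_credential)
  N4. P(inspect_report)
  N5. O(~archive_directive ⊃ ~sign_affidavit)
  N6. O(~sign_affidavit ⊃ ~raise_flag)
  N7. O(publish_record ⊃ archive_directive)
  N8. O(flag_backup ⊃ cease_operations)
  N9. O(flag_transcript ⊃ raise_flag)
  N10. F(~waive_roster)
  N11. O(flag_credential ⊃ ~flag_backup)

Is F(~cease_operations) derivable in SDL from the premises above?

No

Premise 8 is O(flag_backup ⊃ cease_operations), but O(flag_backup) is not derivable from the premises, so it does not yield O(cease_operations).
No other premise forces O(cease_operations). An ideal world satisfying every premise can still have ~cease_operations true, so F(~cease_operations) is not derivable.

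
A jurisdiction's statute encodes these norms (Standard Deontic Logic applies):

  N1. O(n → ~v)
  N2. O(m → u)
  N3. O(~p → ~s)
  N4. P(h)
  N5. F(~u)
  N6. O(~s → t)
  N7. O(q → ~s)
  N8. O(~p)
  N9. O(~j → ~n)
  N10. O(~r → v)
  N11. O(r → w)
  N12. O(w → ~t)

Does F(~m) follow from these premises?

Premise 2 is O(m → u); even if O(u) held, inferring O(m) would be affirming the consequent — invalid.
No other premise forces O(m). An ideal world satisfying every premise can still have ~m true, so F(~m) is not derivable.

No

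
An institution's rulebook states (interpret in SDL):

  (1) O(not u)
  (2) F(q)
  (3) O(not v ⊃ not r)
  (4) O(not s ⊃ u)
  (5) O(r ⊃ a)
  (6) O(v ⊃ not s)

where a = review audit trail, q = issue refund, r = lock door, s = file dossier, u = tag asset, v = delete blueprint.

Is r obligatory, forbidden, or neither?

From premise 1 we have O(not u).
Premise 4 is O(not s ⊃ u); contrapositively O(not u ⊃ s). Since O(not u) holds, K gives O(s).
Premise 6, O(v ⊃ not s), contraposes to O(s ⊃ not v); with O(s) we get O(not v).
Premise 3 is O(not v ⊃ not r); since O(not v), deontic closure gives O(not r).
Premises 2, 5 do not contribute to this derivation.
Thus O(not r), which is F(r): r is forbidden.

Forbidden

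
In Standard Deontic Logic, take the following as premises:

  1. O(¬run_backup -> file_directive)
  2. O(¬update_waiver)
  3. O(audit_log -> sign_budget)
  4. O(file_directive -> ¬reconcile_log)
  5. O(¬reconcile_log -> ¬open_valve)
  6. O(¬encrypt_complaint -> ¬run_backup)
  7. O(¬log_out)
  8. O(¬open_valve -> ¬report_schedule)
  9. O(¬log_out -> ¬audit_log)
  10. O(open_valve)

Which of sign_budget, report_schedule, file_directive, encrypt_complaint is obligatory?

Premise 10 states O(open_valve) outright.
The contrapositive of premise 5 (O(¬reconcile_log -> ¬open_valve)) is O(open_valve -> reconcile_log), and O(open_valve) is already established, so O(reconcile_log).
The contrapositive of premise 4 (O(file_directive -> ¬reconcile_log)) is O(reconcile_log -> ¬file_directive), and O(reconcile_log) is already established, so O(¬file_directive).
Premise 1, O(¬run_backup -> file_directive), contraposes to O(¬file_directive -> run_backup); with O(¬file_directive) we get O(run_backup).
Premise 6, O(¬encrypt_complaint -> ¬run_backup), contraposes to O(run_backup -> encrypt_complaint); with O(run_backup) we get O(encrypt_complaint).
So O(encrypt_complaint) holds — encrypt_complaint is obligatory. None of the other listed options is made obligatory by any chain of premises.

encrypt_complaint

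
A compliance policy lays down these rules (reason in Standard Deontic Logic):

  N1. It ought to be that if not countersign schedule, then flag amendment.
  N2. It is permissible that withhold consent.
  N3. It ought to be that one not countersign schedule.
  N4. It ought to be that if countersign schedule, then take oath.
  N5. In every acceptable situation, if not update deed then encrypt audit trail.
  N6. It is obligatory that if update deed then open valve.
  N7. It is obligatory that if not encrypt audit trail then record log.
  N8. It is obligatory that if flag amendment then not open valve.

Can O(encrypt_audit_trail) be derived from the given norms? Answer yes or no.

Yes

From premise 3 we have O(¬countersign_schedule).
With premise 1, O(¬countersign_schedule → flag_amendment), the K-axiom yields O(flag_amendment).
Applying K to premise 8 (O(flag_amendment → ¬open_valve)) and O(flag_amendment) yields O(¬open_valve).
Premise 6, O(update_deed → open_valve), contraposes to O(¬open_valve → ¬update_deed); with O(¬open_valve) we get O(¬update_deed).
With premise 5, O(¬update_deed → encrypt_audit_trail), the K-axiom yields O(encrypt_audit_trail).
Premises 2, 4, 7 do not contribute to this derivation.
So O(encrypt_audit_trail) follows.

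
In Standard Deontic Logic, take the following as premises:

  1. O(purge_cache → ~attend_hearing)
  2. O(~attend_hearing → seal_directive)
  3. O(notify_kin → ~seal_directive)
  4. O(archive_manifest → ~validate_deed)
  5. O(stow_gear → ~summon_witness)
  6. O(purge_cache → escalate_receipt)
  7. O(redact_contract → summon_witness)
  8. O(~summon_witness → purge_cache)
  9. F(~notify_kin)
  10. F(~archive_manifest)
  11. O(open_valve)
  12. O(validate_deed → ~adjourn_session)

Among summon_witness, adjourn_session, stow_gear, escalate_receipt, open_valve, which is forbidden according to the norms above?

stow_gear

Premise 9 is F(~notify_kin), i.e. O(notify_kin).
Applying K to premise 3 (O(notify_kin → ~seal_directive)) and O(notify_kin) yields O(~seal_directive).
Premise 2 is O(~attend_hearing → seal_directive); contrapositively O(~seal_directive → attend_hearing). Since O(~seal_directive) holds, K gives O(attend_hearing).
Premise 1, O(purge_cache → ~attend_hearing), contraposes to O(attend_hearing → ~purge_cache); with O(attend_hearing) we get O(~purge_cache).
Premise 8, O(~summon_witness → purge_cache), contraposes to O(~purge_cache → summon_witness); with O(~purge_cache) we get O(summon_witness).
Premise 5 is O(stow_gear → ~summon_witness); contrapositively O(summon_witness → ~stow_gear). Since O(summon_witness) holds, K gives O(~stow_gear).
So O(~stow_gear) holds, i.e. stow_gear is forbidden. None of the other listed options is forbidden under the premises.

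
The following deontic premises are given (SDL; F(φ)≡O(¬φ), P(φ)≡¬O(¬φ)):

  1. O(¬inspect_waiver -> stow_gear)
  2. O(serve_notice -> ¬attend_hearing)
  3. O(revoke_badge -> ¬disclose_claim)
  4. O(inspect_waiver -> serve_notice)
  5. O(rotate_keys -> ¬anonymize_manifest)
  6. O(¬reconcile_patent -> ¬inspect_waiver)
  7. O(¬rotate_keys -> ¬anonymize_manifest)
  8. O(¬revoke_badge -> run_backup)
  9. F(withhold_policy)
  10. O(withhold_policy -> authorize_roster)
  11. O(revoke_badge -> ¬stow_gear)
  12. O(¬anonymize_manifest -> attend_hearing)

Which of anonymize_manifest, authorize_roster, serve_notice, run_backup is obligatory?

By case analysis on ¬rotate_keys: premise 7 gives O(¬rotate_keys -> ¬anonymize_manifest) and premise 5 gives O(rotate_keys -> ¬anonymize_manifest), so O(¬anonymize_manifest) either way.
Premise 12 is O(¬anonymize_manifest -> attend_hearing); since O(¬anonymize_manifest), deontic closure gives O(attend_hearing).
Premise 2 is O(serve_notice -> ¬attend_hearing); contrapositively O(attend_hearing -> ¬serve_notice). Since O(attend_hearing) holds, K gives O(¬serve_notice).
The contrapositive of premise 4 (O(inspect_waiver -> serve_notice)) is O(¬serve_notice -> ¬inspect_waiver), and O(¬serve_notice) is already established, so O(¬inspect_waiver).
Applying K to premise 1 (O(¬inspect_waiver -> stow_gear)) and O(¬inspect_waiver) yields O(stow_gear).
Premise 11, O(revoke_badge -> ¬stow_gear), contraposes to O(stow_gear -> ¬revoke_badge); with O(stow_gear) we get O(¬revoke_badge).
With premise 8, O(¬revoke_badge -> run_backup), the K-axiom yields O(run_backup).
So O(run_backup) holds — run_backup is obligatory. None of the other listed options is made obligatory by any chain of premises.

run_backup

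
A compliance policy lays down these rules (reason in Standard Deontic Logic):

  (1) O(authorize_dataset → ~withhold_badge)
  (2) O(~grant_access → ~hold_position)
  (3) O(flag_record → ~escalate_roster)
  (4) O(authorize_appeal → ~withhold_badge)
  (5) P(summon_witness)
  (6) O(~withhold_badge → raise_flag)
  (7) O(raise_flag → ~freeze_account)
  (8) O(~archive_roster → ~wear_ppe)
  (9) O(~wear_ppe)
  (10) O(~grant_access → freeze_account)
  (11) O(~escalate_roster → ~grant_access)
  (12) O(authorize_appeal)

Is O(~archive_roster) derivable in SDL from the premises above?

No

Premise 8 is O(~archive_roster → ~wear_ppe); even if O(~wear_ppe) held, inferring O(~archive_roster) would be affirming the consequent — invalid.
No other premise forces O(~archive_roster). An ideal world satisfying every premise can still have ~archive_roster false, so O(~archive_roster) is not derivable.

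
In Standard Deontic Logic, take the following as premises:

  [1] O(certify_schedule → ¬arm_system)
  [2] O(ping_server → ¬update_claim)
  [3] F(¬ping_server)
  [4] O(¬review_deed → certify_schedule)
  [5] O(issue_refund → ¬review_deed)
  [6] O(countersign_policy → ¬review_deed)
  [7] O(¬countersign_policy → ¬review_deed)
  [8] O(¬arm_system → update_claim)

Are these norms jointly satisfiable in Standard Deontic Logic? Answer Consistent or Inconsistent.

Inconsistent

By case analysis on ¬countersign_policy: premise 7 gives O(¬countersign_policy → ¬review_deed) and premise 6 gives O(countersign_policy → ¬review_deed), so O(¬review_deed) either way.
From O(¬review_deed) and premise 4, O(¬review_deed → certify_schedule), we obtain O(certify_schedule).
From O(certify_schedule) and premise 1, O(certify_schedule → ¬arm_system), we obtain O(¬arm_system).
With premise 8, O(¬arm_system → update_claim), the K-axiom yields O(update_claim).
Premise 2, O(ping_server → ¬update_claim), contraposes to O(update_claim → ¬ping_server); with O(update_claim) we get O(¬ping_server).
However, F(¬ping_server) at premise 3 amounts to O(ping_server).
We now have both O(¬ping_server) and O(ping_server) — ping_server is simultaneously obligatory and forbidden, violating the D-axiom.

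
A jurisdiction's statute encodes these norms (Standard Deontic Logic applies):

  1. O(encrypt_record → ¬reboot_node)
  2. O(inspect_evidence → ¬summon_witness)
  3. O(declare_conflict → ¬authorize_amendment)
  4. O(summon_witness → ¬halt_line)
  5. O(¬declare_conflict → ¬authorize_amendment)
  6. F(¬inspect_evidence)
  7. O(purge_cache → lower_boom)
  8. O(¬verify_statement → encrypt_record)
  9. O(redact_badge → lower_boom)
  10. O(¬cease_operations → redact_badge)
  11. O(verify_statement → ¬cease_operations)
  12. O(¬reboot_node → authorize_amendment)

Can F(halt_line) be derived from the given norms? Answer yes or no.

Premise 4 is O(summon_witness → ¬halt_line), but O(summon_witness) is not derivable from the premises, so it does not yield O(¬halt_line).
No other premise forces O(¬halt_line). An ideal world satisfying every premise can still have halt_line true, so F(halt_line) is not derivable.

No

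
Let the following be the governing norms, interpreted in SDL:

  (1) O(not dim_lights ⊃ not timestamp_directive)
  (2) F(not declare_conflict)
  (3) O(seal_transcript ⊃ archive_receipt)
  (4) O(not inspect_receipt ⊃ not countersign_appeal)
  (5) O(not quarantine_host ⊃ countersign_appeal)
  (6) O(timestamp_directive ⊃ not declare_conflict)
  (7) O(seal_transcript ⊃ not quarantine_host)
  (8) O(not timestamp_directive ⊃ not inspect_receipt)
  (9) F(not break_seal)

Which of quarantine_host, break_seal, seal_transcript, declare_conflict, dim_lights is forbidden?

F(not declare_conflict) at premise 2 means O(declare_conflict).
The contrapositive of premise 6 (O(timestamp_directive ⊃ not declare_conflict)) is O(declare_conflict ⊃ not timestamp_directive), and O(declare_conflict) is already established, so O(not timestamp_directive).
Premise 8 is O(not timestamp_directive ⊃ not inspect_receipt); since O(not timestamp_directive), deontic closure gives O(not inspect_receipt).
Applying K to premise 4 (O(not inspect_receipt ⊃ not countersign_appeal)) and O(not inspect_receipt) yields O(not countersign_appeal).
Premise 5, O(not quarantine_host ⊃ countersign_appeal), contraposes to O(not countersign_appeal ⊃ quarantine_host); with O(not countersign_appeal) we get O(quarantine_host).
Premise 7 is O(seal_transcript ⊃ not quarantine_host); contrapositively O(quarantine_host ⊃ not seal_transcript). Since O(quarantine_host) holds, K gives O(not seal_transcript).
So O(not seal_transcript) holds, i.e. seal_transcript is forbidden. None of the other listed options is forbidden under the premises.

seal_transcript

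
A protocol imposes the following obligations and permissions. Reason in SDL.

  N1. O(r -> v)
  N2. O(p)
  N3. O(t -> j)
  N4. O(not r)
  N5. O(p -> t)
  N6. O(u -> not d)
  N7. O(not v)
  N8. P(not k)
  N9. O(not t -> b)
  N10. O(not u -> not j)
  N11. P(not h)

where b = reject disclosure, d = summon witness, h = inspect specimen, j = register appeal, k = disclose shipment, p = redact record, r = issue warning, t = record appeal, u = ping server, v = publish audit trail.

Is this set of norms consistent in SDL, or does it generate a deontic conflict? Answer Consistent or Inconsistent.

Premise 1 is O(r -> v), but O(r) is not derivable from the premises, so it does not yield O(v).
So O(v) is not derivable, and the apparent clash with O(not v) does not arise.
A world satisfying every obligation exists (e.g. b=false, d=false, h=false, j=true, k=false, p=true, r=false, t=true, u=true, v=false); no atom is both obligatory and forbidden, so the set is consistent.

Consistent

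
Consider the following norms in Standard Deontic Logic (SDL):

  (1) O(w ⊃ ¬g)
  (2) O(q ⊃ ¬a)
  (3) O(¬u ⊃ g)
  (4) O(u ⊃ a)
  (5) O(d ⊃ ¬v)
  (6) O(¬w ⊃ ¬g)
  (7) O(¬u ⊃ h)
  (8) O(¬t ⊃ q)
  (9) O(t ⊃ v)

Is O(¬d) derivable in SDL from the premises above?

Yes

By case analysis on w: premise 1 gives O(w ⊃ ¬g) and premise 6 gives O(¬w ⊃ ¬g), so O(¬g) either way.
Premise 3 is O(¬u ⊃ g); contrapositively O(¬g ⊃ u). Since O(¬g) holds, K gives O(u).
With premise 4, O(u ⊃ a), the K-axiom yields O(a).
Premise 2 is O(q ⊃ ¬a); contrapositively O(a ⊃ ¬q). Since O(a) holds, K gives O(¬q).
Premise 8 is O(¬t ⊃ q); contrapositively O(¬q ⊃ t). Since O(¬q) holds, K gives O(t).
From O(t) and premise 9, O(t ⊃ v), we obtain O(v).
The contrapositive of premise 5 (O(d ⊃ ¬v)) is O(v ⊃ ¬d), and O(v) is already established, so O(¬d).
Premise 7 does not contribute to this derivation.
So O(¬d) follows.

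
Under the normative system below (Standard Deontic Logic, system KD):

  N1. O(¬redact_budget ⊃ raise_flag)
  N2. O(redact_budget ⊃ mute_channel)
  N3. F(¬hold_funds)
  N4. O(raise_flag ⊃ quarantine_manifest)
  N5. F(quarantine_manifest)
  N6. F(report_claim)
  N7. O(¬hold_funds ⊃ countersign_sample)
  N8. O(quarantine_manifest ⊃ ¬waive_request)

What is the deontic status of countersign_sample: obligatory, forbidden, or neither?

Premise 7 is O(¬hold_funds ⊃ countersign_sample), but O(¬hold_funds) is not derivable from the premises, so it does not yield O(countersign_sample).
No premise or chain of K-axiom applications forces O(countersign_sample), and none forces O(¬countersign_sample). So countersign_sample is neither obligatory nor forbidden under these norms.

Neither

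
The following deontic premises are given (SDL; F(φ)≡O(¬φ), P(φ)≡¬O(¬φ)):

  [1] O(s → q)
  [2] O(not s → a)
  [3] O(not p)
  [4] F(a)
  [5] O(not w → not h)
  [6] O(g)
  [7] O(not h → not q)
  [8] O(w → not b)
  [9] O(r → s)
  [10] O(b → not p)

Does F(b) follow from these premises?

Premise 4 is F(a), i.e. O(not a).
Premise 2 is O(not s → a); contrapositively O(not a → s). Since O(not a) holds, K gives O(s).
Premise 1 is O(s → q); since O(s), deontic closure gives O(q).
Premise 7, O(not h → not q), contraposes to O(q → h); with O(q) we get O(h).
Premise 5 is O(not w → not h); contrapositively O(h → w). Since O(h) holds, K gives O(w).
Applying K to premise 8 (O(w → not b)) and O(w) yields O(not b).
Premises 3, 6, 9, 10 do not contribute to this derivation.
So O(not b) holds, i.e. F(b). The claim follows.

Yes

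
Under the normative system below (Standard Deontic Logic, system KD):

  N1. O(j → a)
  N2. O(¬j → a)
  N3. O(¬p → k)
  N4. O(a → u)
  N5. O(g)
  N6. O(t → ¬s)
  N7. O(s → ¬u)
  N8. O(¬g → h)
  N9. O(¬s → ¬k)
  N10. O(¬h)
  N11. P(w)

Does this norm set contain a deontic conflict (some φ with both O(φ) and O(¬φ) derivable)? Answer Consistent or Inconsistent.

Consistent

Premise 8 is O(¬g → h), but O(¬g) is not derivable from the premises, so it does not yield O(h).
So O(h) is not derivable, and the apparent clash with O(¬h) does not arise.
A world satisfying every obligation exists (e.g. a=true, g=true, h=false, j=false, k=false, p=true, s=false, t=false, u=true, w=false); no atom is both obligatory and forbidden, so the set is consistent.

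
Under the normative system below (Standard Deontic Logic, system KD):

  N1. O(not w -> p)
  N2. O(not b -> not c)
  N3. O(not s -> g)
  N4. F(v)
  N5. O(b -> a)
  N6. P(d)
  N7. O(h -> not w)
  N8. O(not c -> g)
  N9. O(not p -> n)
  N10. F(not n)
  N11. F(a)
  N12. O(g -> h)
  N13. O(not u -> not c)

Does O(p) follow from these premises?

Yes

F(a) at premise 11 means O(not a).
Premise 5, O(b -> a), contraposes to O(not a -> not b); with O(not a) we get O(not b).
Premise 2 is O(not b -> not c); since O(not b), deontic closure gives O(not c).
Applying K to premise 8 (O(not c -> g)) and O(not c) yields O(g).
With premise 12, O(g -> h), the K-axiom yields O(h).
Applying K to premise 7 (O(h -> not w)) and O(h) yields O(not w).
Premise 1 is O(not w -> p); since O(not w), deontic closure gives O(p).
Premises 3, 4, 6, 9, 10, 13 do not contribute to this derivation.
So O(p) follows.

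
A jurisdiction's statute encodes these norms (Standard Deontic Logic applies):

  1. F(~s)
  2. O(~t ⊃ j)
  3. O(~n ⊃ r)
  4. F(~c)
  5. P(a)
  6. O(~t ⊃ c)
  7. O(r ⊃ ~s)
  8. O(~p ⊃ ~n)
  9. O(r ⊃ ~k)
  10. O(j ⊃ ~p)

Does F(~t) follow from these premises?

Yes

Premise 1, F(~s), is equivalent to O(s).
The contrapositive of premise 7 (O(r ⊃ ~s)) is O(s ⊃ ~r), and O(s) is already established, so O(~r).
Premise 3, O(~n ⊃ r), contraposes to O(~r ⊃ n); with O(~r) we get O(n).
Premise 8 is O(~p ⊃ ~n); contrapositively O(n ⊃ p). Since O(n) holds, K gives O(p).
The contrapositive of premise 10 (O(j ⊃ ~p)) is O(p ⊃ ~j), and O(p) is already established, so O(~j).
Premise 2, O(~t ⊃ j), contraposes to O(~j ⊃ t); with O(~j) we get O(t).
Premises 4, 5, 6, 9 do not contribute to this derivation.
So O(t) holds, i.e. F(~t). The claim follows.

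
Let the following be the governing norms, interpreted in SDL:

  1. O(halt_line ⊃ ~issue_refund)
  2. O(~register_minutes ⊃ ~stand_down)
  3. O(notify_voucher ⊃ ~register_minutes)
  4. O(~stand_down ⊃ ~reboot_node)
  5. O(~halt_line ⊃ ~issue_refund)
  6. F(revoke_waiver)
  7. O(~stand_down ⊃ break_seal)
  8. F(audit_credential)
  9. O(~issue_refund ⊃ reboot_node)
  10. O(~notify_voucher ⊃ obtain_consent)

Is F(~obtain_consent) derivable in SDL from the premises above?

By case analysis on ~halt_line: premise 5 gives O(~halt_line ⊃ ~issue_refund) and premise 1 gives O(halt_line ⊃ ~issue_refund), so O(~issue_refund) either way.
From O(~issue_refund) and premise 9, O(~issue_refund ⊃ reboot_node), we obtain O(reboot_node).
The contrapositive of premise 4 (O(~stand_down ⊃ ~reboot_node)) is O(reboot_node ⊃ stand_down), and O(reboot_node) is already established, so O(stand_down).
Premise 2, O(~register_minutes ⊃ ~stand_down), contraposes to O(stand_down ⊃ register_minutes); with O(stand_down) we get O(register_minutes).
The contrapositive of premise 3 (O(notify_voucher ⊃ ~register_minutes)) is O(register_minutes ⊃ ~notify_voucher), and O(register_minutes) is already established, so O(~notify_voucher).
With premise 10, O(~notify_voucher ⊃ obtain_consent), the K-axiom yields O(obtain_consent).
Premises 6, 7, 8 do not contribute to this derivation.
So O(obtain_consent) holds, i.e. F(~obtain_consent). The claim follows.

Yes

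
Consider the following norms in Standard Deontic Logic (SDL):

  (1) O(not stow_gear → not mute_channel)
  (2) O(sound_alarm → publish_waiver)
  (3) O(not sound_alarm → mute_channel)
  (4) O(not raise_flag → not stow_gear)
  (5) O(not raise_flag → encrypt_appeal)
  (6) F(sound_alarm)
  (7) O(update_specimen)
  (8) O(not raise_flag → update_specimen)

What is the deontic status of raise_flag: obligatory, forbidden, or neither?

F(sound_alarm) at premise 6 means O(not sound_alarm).
Applying K to premise 3 (O(not sound_alarm → mute_channel)) and O(not sound_alarm) yields O(mute_channel).
Premise 1, O(not stow_gear → not mute_channel), contraposes to O(mute_channel → stow_gear); with O(mute_channel) we get O(stow_gear).
Premise 4, O(not raise_flag → not stow_gear), contraposes to O(stow_gear → raise_flag); with O(stow_gear) we get O(raise_flag).
Premises 2, 5, 7, 8 do not contribute to this derivation.
Hence raise_flag is obligatory.

Obligatory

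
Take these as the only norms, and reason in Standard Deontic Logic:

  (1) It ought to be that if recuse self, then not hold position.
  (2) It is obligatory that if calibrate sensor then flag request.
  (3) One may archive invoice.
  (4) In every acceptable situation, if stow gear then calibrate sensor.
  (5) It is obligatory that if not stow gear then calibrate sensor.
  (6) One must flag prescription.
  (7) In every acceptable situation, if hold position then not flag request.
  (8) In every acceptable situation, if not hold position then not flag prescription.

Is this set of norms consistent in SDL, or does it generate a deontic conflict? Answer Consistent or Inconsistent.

Premises 5 and 4 cover both cases: O(¬stow_gear → calibrate_sensor) and O(stow_gear → calibrate_sensor). Since ¬stow_gear ∨ stow_gear is a tautology, O(calibrate_sensor) follows.
From O(calibrate_sensor) and premise 2, O(calibrate_sensor → flag_request), we obtain O(flag_request).
Premise 7, O(hold_position → ¬flag_request), contraposes to O(flag_request → ¬hold_position); with O(flag_request) we get O(¬hold_position).
Applying K to premise 8 (O(¬hold_position → ¬flag_prescription)) and O(¬hold_position) yields O(¬flag_prescription).
However, premise 6 gives O(flag_prescription).
We now have both O(¬flag_prescription) and O(flag_prescription) — flag_prescription is simultaneously obligatory and forbidden, violating the D-axiom.

Inconsistent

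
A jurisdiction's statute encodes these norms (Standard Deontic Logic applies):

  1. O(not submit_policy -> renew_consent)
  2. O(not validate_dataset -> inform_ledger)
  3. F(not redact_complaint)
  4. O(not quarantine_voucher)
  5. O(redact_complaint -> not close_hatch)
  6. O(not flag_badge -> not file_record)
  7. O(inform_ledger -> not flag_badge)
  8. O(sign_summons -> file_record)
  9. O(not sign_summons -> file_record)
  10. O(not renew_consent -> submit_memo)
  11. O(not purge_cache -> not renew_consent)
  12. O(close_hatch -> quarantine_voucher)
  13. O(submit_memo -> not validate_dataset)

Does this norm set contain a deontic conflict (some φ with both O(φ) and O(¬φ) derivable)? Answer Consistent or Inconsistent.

Consistent

Premise 12 is O(close_hatch -> quarantine_voucher), but O(close_hatch) is not derivable from the premises, so it does not yield O(quarantine_voucher).
So O(quarantine_voucher) is not derivable, and the apparent clash with O(not quarantine_voucher) does not arise.
A world satisfying every obligation exists (e.g. close_hatch=false, file_record=true, flag_badge=true, inform_ledger=false, purge_cache=true, quarantine_voucher=false, redact_complaint=true, renew_consent=true, sign_summons=false, submit_memo=false, submit_policy=false, validate_dataset=true); no atom is both obligatory and forbidden, so the set is consistent.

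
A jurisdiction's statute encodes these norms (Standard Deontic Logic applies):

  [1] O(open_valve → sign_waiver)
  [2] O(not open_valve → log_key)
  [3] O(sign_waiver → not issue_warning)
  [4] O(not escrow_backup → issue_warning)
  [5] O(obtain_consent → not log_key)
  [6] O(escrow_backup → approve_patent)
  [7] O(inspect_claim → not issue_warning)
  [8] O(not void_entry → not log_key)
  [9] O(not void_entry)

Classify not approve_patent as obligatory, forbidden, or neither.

Premise 9 states O(not void_entry) outright.
From O(not void_entry) and premise 8, O(not void_entry → not log_key), we obtain O(not log_key).
Premise 2, O(not open_valve → log_key), contraposes to O(not log_key → open_valve); with O(not log_key) we get O(open_valve).
Premise 1 is O(open_valve → sign_waiver); since O(open_valve), deontic closure gives O(sign_waiver).
Applying K to premise 3 (O(sign_waiver → not issue_warning)) and O(sign_waiver) yields O(not issue_warning).
Premise 4 is O(not escrow_backup → issue_warning); contrapositively O(not issue_warning → escrow_backup). Since O(not issue_warning) holds, K gives O(escrow_backup).
With premise 6, O(escrow_backup → approve_patent), the K-axiom yields O(approve_patent).
Premises 5, 7 do not contribute to this derivation.
Thus O(approve_patent), which is F(not approve_patent): not approve_patent is forbidden.

Forbidden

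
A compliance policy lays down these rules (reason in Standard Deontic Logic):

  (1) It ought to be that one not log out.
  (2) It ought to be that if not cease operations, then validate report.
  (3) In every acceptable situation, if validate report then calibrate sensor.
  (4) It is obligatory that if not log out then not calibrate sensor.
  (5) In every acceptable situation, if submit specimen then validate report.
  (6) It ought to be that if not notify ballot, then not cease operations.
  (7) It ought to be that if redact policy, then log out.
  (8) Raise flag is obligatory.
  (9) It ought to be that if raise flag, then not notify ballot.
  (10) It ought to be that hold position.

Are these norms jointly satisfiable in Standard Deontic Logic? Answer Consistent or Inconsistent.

Premise 8 states O(raise_flag) outright.
From O(raise_flag) and premise 9, O(raise_flag → ¬notify_ballot), we obtain O(¬notify_ballot).
Applying K to premise 6 (O(¬notify_ballot → ¬cease_operations)) and O(¬notify_ballot) yields O(¬cease_operations).
With premise 2, O(¬cease_operations → validate_report), the K-axiom yields O(validate_report).
From O(validate_report) and premise 3, O(validate_report → calibrate_sensor), we obtain O(calibrate_sensor).
Premise 4, O(¬log_out → ¬calibrate_sensor), contraposes to O(calibrate_sensor → log_out); with O(calibrate_sensor) we get O(log_out).
Yet premise 1 states O(¬log_out).
We now have both O(log_out) and O(¬log_out) — log_out is simultaneously obligatory and forbidden, violating the D-axiom.

Inconsistent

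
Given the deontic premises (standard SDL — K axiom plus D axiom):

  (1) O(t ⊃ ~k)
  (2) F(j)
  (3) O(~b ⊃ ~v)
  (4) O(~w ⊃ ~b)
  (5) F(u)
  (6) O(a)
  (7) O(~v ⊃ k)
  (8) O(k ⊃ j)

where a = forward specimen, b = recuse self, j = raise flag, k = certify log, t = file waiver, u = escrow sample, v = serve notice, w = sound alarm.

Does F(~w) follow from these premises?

Premise 2, F(j), is equivalent to O(~j).
Premise 8 is O(k ⊃ j); contrapositively O(~j ⊃ ~k). Since O(~j) holds, K gives O(~k).
Premise 7, O(~v ⊃ k), contraposes to O(~k ⊃ v); with O(~k) we get O(v).
The contrapositive of premise 3 (O(~b ⊃ ~v)) is O(v ⊃ b), and O(v) is already established, so O(b).
Premise 4, O(~w ⊃ ~b), contraposes to O(b ⊃ w); with O(b) we get O(w).
Premises 1, 5, 6 do not contribute to this derivation.
So O(w) holds, i.e. F(~w). The claim follows.

Yes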